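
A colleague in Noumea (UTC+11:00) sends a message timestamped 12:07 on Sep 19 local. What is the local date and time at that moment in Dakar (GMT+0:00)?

01:07 on Sep 19

Dakar is 11:00 behind Noumea.
Shift by the zone difference: 12:07 − 11:00 = 01:07 on Sep 19 in Dakar.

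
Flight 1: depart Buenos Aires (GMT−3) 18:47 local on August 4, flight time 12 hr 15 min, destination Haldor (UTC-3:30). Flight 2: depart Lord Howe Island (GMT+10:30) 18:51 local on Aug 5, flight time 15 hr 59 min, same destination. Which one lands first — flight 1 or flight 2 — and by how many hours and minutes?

the first, by 14 hours 18 minutes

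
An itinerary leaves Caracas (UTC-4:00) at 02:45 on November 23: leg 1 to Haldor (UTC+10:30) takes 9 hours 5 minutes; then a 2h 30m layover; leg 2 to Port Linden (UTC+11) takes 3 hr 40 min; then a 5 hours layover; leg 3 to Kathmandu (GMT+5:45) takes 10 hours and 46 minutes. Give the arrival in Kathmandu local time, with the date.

Convert departure to UTC: 02:45 + 4:00 = 06:45 UTC on Nov 23.
Add 9 hours 5 minutes leg 1 → 15:50 UTC.
Add 2 hours 30 minutes layover in Haldor → 18:20 UTC.
Add 3 hours 40 minutes leg 2 → 22:00 UTC.
Add 5 hours layover in Port Linden → 03:00 UTC (Nov 24).
Add 10 hours and 46 minutes leg 3 → 13:46 UTC.
Kathmandu is UTC+5:45, so local arrival = 13:46 + 5:45 = 19:31 on Nov 24.

19:31 on Nov 24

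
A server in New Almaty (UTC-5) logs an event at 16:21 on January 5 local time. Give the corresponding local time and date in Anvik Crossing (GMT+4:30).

In UTC: 16:21 + 5:00 = 21:21 on Jan 5.
Anvik Crossing is UTC+4:30: 21:21 + 4:30 = 01:51 on Jan 6.

01:51 on January 6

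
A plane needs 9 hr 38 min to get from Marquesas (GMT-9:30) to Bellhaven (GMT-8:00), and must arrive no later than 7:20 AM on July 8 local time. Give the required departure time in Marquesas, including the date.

Target arrival in UTC: 7:20 AM + 8:00 = 3:20 PM on Jul 8.
Subtract 9 hours 38 minutes → departure 5:42 AM UTC on Jul 8.
Marquesas is UTC−9:30: 5:42 AM − 9:30 = 8:12 PM on Jul 7.

8:12 PM on Jul 7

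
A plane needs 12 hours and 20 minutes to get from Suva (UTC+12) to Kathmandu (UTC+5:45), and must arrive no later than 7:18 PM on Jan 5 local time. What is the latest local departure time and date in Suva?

1:13 PM on January 5

Target arrival in UTC: 7:18 PM − 5:45 = 1:33 PM on Jan 5.
Subtract 12 hours 20 minutes → departure 1:13 AM UTC on Jan 5.
Suva is UTC+12:00: 1:13 AM + 12:00 = 1:13 PM on Jan 5.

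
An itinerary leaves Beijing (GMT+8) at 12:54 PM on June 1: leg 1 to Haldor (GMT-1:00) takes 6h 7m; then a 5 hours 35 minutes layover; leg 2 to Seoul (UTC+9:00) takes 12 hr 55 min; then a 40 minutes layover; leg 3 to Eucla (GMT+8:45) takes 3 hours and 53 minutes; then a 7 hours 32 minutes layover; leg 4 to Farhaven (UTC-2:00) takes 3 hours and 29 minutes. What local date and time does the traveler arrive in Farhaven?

Convert departure to UTC: 12:54 PM − 8:00 = 4:54 AM UTC on Jun 1.
Add 6 hours 7 minutes leg 1 → 11:01 AM UTC.
Add 5 hours and 35 minutes layover in Haldor → 4:36 PM UTC.
Add 12 hours 55 minutes leg 2 → 5:31 AM UTC (Jun 2).
Add 40 minutes layover in Seoul → 6:11 AM UTC.
Add 3 hours 53 minutes leg 3 → 10:04 AM UTC.
Add 7 hours and 32 minutes layover in Eucla → 5:36 PM UTC.
Add 3 hours and 29 minutes leg 4 → 9:05 PM UTC.
Farhaven is UTC−2:00, so local arrival = 9:05 PM − 2:00 = 7:05 PM on Jun 2.

7:05 PM on June 2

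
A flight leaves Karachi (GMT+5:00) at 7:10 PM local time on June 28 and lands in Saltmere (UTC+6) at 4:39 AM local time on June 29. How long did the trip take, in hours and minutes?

Departure in UTC: 7:10 PM − 5:00 = 2:10 PM on Jun 28.
Arrival in UTC: 4:39 AM − 6:00 = 10:39 PM on Jun 28.
Elapsed = 10:39 PM − 2:10 PM = 8 hours 29 minutes.

8 hours 29 minutes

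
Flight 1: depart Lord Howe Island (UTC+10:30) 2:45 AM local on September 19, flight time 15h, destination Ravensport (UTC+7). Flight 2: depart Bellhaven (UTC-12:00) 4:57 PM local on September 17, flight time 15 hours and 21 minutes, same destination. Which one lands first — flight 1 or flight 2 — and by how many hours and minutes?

the second, by 10 hours 57 minutes

Flight 1 in UTC: 2:45 AM − 10:30 = 4:15 PM on Sep 18.
+15 hours → arrive 7:15 AM UTC on Sep 19.
Flight 2 in UTC: 4:57 PM + 12:00 = 4:57 AM on Sep 18.
+15 hours 21 minutes → arrive 8:18 PM UTC on Sep 18.
Flight 2 lands earlier by 10 hours 57 minutes.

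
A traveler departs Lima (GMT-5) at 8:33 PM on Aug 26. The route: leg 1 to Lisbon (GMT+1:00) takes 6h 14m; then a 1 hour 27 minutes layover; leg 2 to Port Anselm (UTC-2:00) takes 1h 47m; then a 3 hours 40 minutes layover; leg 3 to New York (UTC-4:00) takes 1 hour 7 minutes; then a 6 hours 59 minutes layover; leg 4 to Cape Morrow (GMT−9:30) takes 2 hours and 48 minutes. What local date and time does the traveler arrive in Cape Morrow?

Convert departure to UTC: 8:33 PM + 5:00 = 1:33 AM UTC on Aug 27.
Add 6 hours 14 minutes leg 1 → 7:47 AM UTC.
Add 1 hour 27 minutes layover in Lisbon → 9:14 AM UTC.
Add 1 hour and 47 minutes leg 2 → 11:01 AM UTC.
Add 3 hours 40 minutes layover in Port Anselm → 2:41 PM UTC.
Add 1 hour and 7 minutes leg 3 → 3:48 PM UTC.
Add 6 hours 59 minutes layover in New York → 10:47 PM UTC.
Add 2 hours 48 minutes leg 4 → 1:35 AM UTC (Aug 28).
Cape Morrow is UTC−9:30, so local arrival = 1:35 AM − 9:30 = 4:05 PM on Aug 27.

4:05 PM on August 27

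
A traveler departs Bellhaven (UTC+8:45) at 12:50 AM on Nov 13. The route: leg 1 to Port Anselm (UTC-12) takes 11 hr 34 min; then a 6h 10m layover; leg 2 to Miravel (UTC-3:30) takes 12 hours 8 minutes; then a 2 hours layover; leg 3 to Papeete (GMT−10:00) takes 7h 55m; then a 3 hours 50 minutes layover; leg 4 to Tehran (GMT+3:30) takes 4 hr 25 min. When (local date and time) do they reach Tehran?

Convert departure to UTC: 12:50 AM − 8:45 = 4:05 PM UTC on Nov 12.
Add 11 hours 34 minutes leg 1 → 3:39 AM UTC (Nov 13).
Add 6 hours 10 minutes layover in Port Anselm → 9:49 AM UTC.
Add 12 hours 8 minutes leg 2 → 9:57 PM UTC.
Add 2 hours layover in Miravel → 11:57 PM UTC.
Add 7 hours 55 minutes leg 3 → 7:52 AM UTC (Nov 14).
Add 3 hours 50 minutes layover in Papeete → 11:42 AM UTC.
Add 4 hours 25 minutes leg 4 → 4:07 PM UTC.
Tehran is UTC+3:30, so local arrival = 4:07 PM + 3:30 = 7:37 PM on Nov 14.

7:37 PM on November 14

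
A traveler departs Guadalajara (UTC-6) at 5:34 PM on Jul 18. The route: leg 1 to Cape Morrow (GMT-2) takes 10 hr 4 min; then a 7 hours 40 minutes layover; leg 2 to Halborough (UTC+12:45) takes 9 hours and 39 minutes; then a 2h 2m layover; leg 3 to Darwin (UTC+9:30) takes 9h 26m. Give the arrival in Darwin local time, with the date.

Convert departure to UTC: 5:34 PM + 6:00 = 11:34 PM UTC on Jul 18.
Add 10 hours and 4 minutes leg 1 → 9:38 AM UTC (Jul 19).
Add 7 hours and 40 minutes layover in Cape Morrow → 5:18 PM UTC.
Add 9 hours 39 minutes leg 2 → 2:57 AM UTC (Jul 20).
Add 2 hours and 2 minutes layover in Halborough → 4:59 AM UTC.
Add 9 hours and 26 minutes leg 3 → 2:25 PM UTC.
Darwin is UTC+9:30, so local arrival = 2:25 PM + 9:30 = 11:55 PM on Jul 20.

11:55 PM on Jul 20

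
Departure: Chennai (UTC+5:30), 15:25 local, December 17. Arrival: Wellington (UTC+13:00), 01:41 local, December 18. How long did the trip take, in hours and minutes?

2 hours 46 minutes

Departure in UTC: 15:25 − 5:30 = 09:55 on Dec 17.
Arrival in UTC: 01:41 − 13:00 = 12:41 on Dec 17.
Elapsed = 12:41 − 09:55 = 2 hours 46 minutes.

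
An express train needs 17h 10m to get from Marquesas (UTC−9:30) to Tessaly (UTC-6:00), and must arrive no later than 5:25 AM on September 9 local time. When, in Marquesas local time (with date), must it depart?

8:45 AM on Sep 8

Target arrival in UTC: 5:25 AM + 6:00 = 11:25 AM on Sep 9.
Subtract 17 hours 10 minutes → departure 6:15 PM UTC on Sep 8.
Marquesas is UTC−9:30: 6:15 PM − 9:30 = 8:45 AM on Sep 8.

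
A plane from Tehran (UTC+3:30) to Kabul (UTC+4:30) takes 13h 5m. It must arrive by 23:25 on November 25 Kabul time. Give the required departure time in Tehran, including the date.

09:20 on November 25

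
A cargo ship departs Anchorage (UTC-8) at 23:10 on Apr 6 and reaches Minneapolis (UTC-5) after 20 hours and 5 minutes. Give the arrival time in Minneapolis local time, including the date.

22:15 on Apr 7

Convert departure to UTC: 23:10 + 8:00 = 07:10 UTC on Apr 7.
Add 20 hours and 5 minutes travel time → 03:15 UTC (Apr 8).
Minneapolis is UTC−5:00, so local arrival = 03:15 − 5:00 = 22:15 on Apr 7.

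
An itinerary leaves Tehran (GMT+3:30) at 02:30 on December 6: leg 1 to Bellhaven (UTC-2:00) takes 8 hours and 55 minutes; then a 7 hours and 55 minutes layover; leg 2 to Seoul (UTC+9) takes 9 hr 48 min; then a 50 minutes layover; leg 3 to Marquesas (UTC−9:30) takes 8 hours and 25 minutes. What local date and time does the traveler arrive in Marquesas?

01:23 on December 7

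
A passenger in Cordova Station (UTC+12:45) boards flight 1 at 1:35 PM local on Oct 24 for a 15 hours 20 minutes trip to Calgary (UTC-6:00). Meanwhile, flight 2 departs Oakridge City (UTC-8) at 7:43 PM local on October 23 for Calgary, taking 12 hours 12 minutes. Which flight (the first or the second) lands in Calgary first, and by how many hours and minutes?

the second, by 15 minutes

Flight 1 in UTC: 1:35 PM − 12:45 = 12:50 AM on Oct 24.
+15 hours 20 minutes → arrive 4:10 PM UTC on Oct 24.
Flight 2 in UTC: 7:43 PM + 8:00 = 3:43 AM on Oct 24.
+12 hours and 12 minutes → arrive 3:55 PM UTC on Oct 24.
Flight 2 lands earlier by 15 minutes.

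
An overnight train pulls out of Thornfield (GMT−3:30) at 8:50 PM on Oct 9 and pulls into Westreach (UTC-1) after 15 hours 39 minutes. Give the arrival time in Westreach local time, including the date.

2:59 PM on October 10

Convert departure to UTC: 8:50 PM + 3:30 = 12:20 AM UTC on Oct 10.
Add 15 hours and 39 minutes travel time → 3:59 PM UTC.
Westreach is UTC−1:00, so local arrival = 3:59 PM − 1:00 = 2:59 PM on Oct 10.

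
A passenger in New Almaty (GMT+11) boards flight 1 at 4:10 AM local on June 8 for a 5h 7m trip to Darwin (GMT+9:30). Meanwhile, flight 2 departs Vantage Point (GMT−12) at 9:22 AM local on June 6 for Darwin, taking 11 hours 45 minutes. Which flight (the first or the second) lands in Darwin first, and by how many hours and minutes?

Flight 1 in UTC: 4:10 AM − 11:00 = 5:10 PM on Jun 7.
+5 hours 7 minutes → arrive 10:17 PM UTC on Jun 7.
Flight 2 in UTC: 9:22 AM + 12:00 = 9:22 PM on Jun 6.
+11 hours 45 minutes → arrive 9:07 AM UTC on Jun 7.
Flight 2 lands earlier by 13 hours 10 minutes.

the second, by 13 hours 10 minutes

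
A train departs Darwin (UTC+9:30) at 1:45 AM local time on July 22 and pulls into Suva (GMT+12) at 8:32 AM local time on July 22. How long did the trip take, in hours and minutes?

Suva is 2:30 ahead of Darwin.
Clock-face elapsed time (ignoring zones) is 6 hours 47 minutes.
Actual elapsed = 6 hours 47 minutes − 2:30 = 4 hours 17 minutes.

4 hours 17 minutes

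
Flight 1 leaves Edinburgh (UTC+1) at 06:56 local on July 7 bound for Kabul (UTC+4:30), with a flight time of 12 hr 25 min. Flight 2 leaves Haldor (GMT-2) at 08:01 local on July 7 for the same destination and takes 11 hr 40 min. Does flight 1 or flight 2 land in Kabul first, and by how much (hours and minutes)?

the first, by 3 hours 20 minutes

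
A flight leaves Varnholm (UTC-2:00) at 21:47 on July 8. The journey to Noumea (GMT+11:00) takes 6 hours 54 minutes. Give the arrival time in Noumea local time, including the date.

Convert departure to UTC: 21:47 + 2:00 = 23:47 UTC on Jul 8.
Add 6 hours and 54 minutes travel time → 06:41 UTC (Jul 9).
Noumea is UTC+11:00, so local arrival = 06:41 + 11:00 = 17:41 on Jul 9.

17:41 on Jul 9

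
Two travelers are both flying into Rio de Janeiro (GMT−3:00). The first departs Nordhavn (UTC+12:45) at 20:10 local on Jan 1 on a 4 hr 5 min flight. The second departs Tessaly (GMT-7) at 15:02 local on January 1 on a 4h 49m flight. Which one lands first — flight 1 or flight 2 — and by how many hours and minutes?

Flight 1 in UTC: 20:10 − 12:45 = 07:25 on Jan 1.
+4 hours and 5 minutes → arrive 11:30 UTC on Jan 1.
Flight 2 in UTC: 15:02 + 7:00 = 22:02 on Jan 1.
+4 hours 49 minutes → arrive 02:51 UTC on Jan 2.
Flight 1 lands earlier by 15 hours 21 minutes.

the first, by 15 hours 21 minutes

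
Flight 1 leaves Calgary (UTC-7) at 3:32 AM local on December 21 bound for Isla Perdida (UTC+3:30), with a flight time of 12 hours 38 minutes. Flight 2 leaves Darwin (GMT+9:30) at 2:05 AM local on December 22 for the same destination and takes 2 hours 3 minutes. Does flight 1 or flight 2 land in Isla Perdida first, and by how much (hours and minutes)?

the second, by 4 hours 32 minutes

Flight 1 in UTC: 3:32 AM + 7:00 = 10:32 AM on Dec 21.
+12 hours and 38 minutes → arrive 11:10 PM UTC on Dec 21.
Flight 2 in UTC: 2:05 AM − 9:30 = 4:35 PM on Dec 21.
+2 hours and 3 minutes → arrive 6:38 PM UTC on Dec 21.
Flight 2 lands earlier by 4 hours 32 minutes.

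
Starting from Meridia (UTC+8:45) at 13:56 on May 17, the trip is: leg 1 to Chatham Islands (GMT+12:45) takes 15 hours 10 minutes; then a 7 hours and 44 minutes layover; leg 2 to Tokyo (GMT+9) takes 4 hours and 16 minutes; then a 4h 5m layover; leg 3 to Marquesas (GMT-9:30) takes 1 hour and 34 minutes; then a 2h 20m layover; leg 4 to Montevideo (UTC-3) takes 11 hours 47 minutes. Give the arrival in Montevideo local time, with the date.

Convert departure to UTC: 13:56 − 8:45 = 05:11 UTC on May 17.
Add 15 hours 10 minutes leg 1 → 20:21 UTC.
Add 7 hours 44 minutes layover in Chatham Islands → 04:05 UTC (May 18).
Add 4 hours 16 minutes leg 2 → 08:21 UTC.
Add 4 hours 5 minutes layover in Tokyo → 12:26 UTC.
Add 1 hour 34 minutes leg 3 → 14:00 UTC.
Add 2 hours 20 minutes layover in Marquesas → 16:20 UTC.
Add 11 hours and 47 minutes leg 4 → 04:07 UTC (May 19).
Montevideo is UTC−3:00, so local arrival = 04:07 − 3:00 = 01:07 on May 19.

01:07 on May 19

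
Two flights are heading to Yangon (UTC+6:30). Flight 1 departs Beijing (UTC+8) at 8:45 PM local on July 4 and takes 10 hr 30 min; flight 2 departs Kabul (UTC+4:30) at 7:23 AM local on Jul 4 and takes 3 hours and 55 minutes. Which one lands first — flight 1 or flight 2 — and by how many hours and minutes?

the second, by 16 hours 27 minutes

Flight 1 in UTC: 8:45 PM − 8:00 = 12:45 PM on Jul 4.
+10 hours 30 minutes → arrive 11:15 PM UTC on Jul 4.
Flight 2 in UTC: 7:23 AM − 4:30 = 2:53 AM on Jul 4.
+3 hours and 55 minutes → arrive 6:48 AM UTC on Jul 4.
Flight 2 lands earlier by 16 hours 27 minutes.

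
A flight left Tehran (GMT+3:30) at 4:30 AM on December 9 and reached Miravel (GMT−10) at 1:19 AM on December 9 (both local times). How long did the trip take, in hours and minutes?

10 hours 19 minutes

Departure in UTC: 4:30 AM − 3:30 = 1:00 AM on Dec 9.
Arrival in UTC: 1:19 AM + 10:00 = 11:19 AM on Dec 9.
Elapsed = 11:19 AM − 1:00 AM = 10 hours 19 minutes.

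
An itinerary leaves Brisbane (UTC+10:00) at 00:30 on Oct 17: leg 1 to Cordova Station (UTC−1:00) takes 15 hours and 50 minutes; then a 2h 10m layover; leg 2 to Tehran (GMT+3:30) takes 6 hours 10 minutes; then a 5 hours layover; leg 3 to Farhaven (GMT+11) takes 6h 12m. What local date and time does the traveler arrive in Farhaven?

12:52 on October 18

Convert departure to UTC: 00:30 − 10:00 = 14:30 UTC on Oct 16.
Add 15 hours 50 minutes leg 1 → 06:20 UTC (Oct 17).
Add 2 hours and 10 minutes layover in Cordova Station → 08:30 UTC.
Add 6 hours 10 minutes leg 2 → 14:40 UTC.
Add 5 hours layover in Tehran → 19:40 UTC.
Add 6 hours and 12 minutes leg 3 → 01:52 UTC (Oct 18).
Farhaven is UTC+11:00, so local arrival = 01:52 + 11:00 = 12:52 on Oct 18.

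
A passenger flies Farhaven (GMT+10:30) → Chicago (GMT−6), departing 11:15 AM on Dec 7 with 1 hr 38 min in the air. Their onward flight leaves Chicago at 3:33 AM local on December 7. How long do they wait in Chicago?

Convert departure to UTC: 11:15 AM − 10:30 = 12:45 AM UTC on Dec 7.
Add 1 hour 38 minutes flight time → 2:23 AM UTC.
Chicago is UTC−6:00, so local arrival = 2:23 AM − 6:00 = 8:23 PM on Dec 6.
Layover = 3:33 AM − 8:23 PM (+1 day) = 7 hours 10 minutes.

7 hours 10 minutes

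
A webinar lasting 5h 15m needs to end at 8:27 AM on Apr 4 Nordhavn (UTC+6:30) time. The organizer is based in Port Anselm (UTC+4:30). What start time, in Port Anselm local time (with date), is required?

Target end time in UTC: 8:27 AM − 6:30 = 1:57 AM on Apr 4.
Subtract 5 hours 15 minutes → start 8:42 PM UTC on Apr 3.
Port Anselm is UTC+4:30: 8:42 PM + 4:30 = 1:12 AM on Apr 4.

1:12 AM on April 4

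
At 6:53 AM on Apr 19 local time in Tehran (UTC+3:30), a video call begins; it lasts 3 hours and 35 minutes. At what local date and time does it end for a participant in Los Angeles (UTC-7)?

Los Angeles is 10:30 behind Tehran.
After 3 hours 35 minutes it is 10:28 AM in Tehran.
Shift by the zone difference: 10:28 AM − 10:30 = 11:58 PM on Apr 18 in Los Angeles.

11:58 PM on April 18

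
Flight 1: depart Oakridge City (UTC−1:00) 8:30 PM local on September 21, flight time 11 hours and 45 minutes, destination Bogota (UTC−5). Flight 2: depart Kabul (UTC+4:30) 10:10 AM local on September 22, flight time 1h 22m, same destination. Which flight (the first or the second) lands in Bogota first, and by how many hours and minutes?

Flight 1 in UTC: 8:30 PM + 1:00 = 9:30 PM on Sep 21.
+11 hours 45 minutes → arrive 9:15 AM UTC on Sep 22.
Flight 2 in UTC: 10:10 AM − 4:30 = 5:40 AM on Sep 22.
+1 hour and 22 minutes → arrive 7:02 AM UTC on Sep 22.
Flight 2 lands earlier by 2 hours 13 minutes.

the second, by 2 hours 13 minutes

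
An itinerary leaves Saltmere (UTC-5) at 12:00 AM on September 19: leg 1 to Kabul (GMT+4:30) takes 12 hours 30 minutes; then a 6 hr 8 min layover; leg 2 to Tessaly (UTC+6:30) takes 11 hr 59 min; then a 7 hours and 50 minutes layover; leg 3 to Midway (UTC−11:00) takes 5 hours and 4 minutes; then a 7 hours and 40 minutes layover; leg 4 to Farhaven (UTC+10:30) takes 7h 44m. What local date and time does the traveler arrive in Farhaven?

Convert departure to UTC: 12:00 AM + 5:00 = 5:00 AM UTC on Sep 19.
Add 12 hours 30 minutes leg 1 → 5:30 PM UTC.
Add 6 hours and 8 minutes layover in Kabul → 11:38 PM UTC.
Add 11 hours and 59 minutes leg 2 → 11:37 AM UTC (Sep 20).
Add 7 hours 50 minutes layover in Tessaly → 7:27 PM UTC.
Add 5 hours 4 minutes leg 3 → 12:31 AM UTC (Sep 21).
Add 7 hours and 40 minutes layover in Midway → 8:11 AM UTC.
Add 7 hours 44 minutes leg 4 → 3:55 PM UTC.
Farhaven is UTC+10:30, so local arrival = 3:55 PM + 10:30 = 2:25 AM on Sep 22.

2:25 AM on Sep 22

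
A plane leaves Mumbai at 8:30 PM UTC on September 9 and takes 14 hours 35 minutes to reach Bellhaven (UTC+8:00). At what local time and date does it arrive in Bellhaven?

7:05 PM on September 10

Departure is given in UTC: 8:30 PM on Sep 9.
Add 14 hours and 35 minutes → 11:05 AM UTC (Sep 10).
Bellhaven is UTC+8:00: 11:05 AM + 8:00 = 7:05 PM on Sep 10.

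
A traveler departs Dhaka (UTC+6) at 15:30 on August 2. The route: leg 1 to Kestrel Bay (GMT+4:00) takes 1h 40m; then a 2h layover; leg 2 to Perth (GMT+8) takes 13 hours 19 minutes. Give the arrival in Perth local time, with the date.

Convert departure to UTC: 15:30 − 6:00 = 09:30 UTC on Aug 2.
Add 1 hour and 40 minutes leg 1 → 11:10 UTC.
Add 2 hours layover in Kestrel Bay → 13:10 UTC.
Add 13 hours 19 minutes leg 2 → 02:29 UTC (Aug 3).
Perth is UTC+8:00, so local arrival = 02:29 + 8:00 = 10:29 on Aug 3.

10:29 on Aug 3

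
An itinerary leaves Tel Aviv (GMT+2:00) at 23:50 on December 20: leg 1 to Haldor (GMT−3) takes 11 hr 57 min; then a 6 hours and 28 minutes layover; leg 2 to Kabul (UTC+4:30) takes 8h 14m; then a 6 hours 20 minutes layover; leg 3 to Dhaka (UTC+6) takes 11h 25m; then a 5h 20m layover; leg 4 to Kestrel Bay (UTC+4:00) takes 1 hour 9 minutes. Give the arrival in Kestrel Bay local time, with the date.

04:43 on December 23

Convert departure to UTC: 23:50 − 2:00 = 21:50 UTC on Dec 20.
Add 11 hours 57 minutes leg 1 → 09:47 UTC (Dec 21).
Add 6 hours 28 minutes layover in Haldor → 16:15 UTC.
Add 8 hours 14 minutes leg 2 → 00:29 UTC (Dec 22).
Add 6 hours and 20 minutes layover in Kabul → 06:49 UTC.
Add 11 hours and 25 minutes leg 3 → 18:14 UTC.
Add 5 hours and 20 minutes layover in Dhaka → 23:34 UTC.
Add 1 hour and 9 minutes leg 4 → 00:43 UTC (Dec 23).
Kestrel Bay is UTC+4:00, so local arrival = 00:43 + 4:00 = 04:43 on Dec 23.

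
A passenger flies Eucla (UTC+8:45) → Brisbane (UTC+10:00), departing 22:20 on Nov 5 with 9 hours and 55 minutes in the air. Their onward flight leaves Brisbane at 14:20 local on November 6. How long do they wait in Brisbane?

Convert departure to UTC: 22:20 − 8:45 = 13:35 UTC on Nov 5.
Add 9 hours 55 minutes flight time → 23:30 UTC.
Brisbane is UTC+10:00, so local arrival = 23:30 + 10:00 = 09:30 on Nov 6.
Layover = 14:20 − 09:30 = 4 hours 50 minutes.

4 hours 50 minutes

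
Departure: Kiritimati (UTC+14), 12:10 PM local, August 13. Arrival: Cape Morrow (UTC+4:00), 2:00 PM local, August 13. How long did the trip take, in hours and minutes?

Departure in UTC: 12:10 PM − 14:00 = 10:10 PM on Aug 12.
Arrival in UTC: 2:00 PM − 4:00 = 10:00 AM on Aug 13.
Elapsed = 10:00 AM − 10:10 PM (+1 day) = 11 hours 50 minutes.

11 hours 50 minutes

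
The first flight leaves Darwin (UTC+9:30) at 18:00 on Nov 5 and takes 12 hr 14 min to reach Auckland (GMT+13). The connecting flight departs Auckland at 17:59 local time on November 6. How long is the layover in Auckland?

Convert departure to UTC: 18:00 − 9:30 = 08:30 UTC on Nov 5.
Add 12 hours 14 minutes flight time → 20:44 UTC.
Auckland is UTC+13:00, so local arrival = 20:44 + 13:00 = 09:44 on Nov 6.
Layover = 17:59 − 09:44 = 8 hours 15 minutes.

8 hours 15 minutes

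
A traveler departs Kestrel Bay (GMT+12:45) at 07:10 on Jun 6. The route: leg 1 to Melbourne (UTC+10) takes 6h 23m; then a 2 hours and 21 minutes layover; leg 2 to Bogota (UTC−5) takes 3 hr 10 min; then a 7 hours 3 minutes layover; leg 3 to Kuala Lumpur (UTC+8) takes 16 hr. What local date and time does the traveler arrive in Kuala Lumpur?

13:22 on June 7

Convert departure to UTC: 07:10 − 12:45 = 18:25 UTC on Jun 5.
Add 6 hours 23 minutes leg 1 → 00:48 UTC (Jun 6).
Add 2 hours and 21 minutes layover in Melbourne → 03:09 UTC.
Add 3 hours and 10 minutes leg 2 → 06:19 UTC.
Add 7 hours 3 minutes layover in Bogota → 13:22 UTC.
Add 16 hours leg 3 → 05:22 UTC (Jun 7).
Kuala Lumpur is UTC+8:00, so local arrival = 05:22 + 8:00 = 13:22 on Jun 7.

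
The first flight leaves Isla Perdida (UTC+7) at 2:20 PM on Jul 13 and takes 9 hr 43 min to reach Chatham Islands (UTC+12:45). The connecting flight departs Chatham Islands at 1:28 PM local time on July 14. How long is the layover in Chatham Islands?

7 hours 40 minutes

Convert departure to UTC: 2:20 PM − 7:00 = 7:20 AM UTC on Jul 13.
Add 9 hours 43 minutes flight time → 5:03 PM UTC.
Chatham Islands is UTC+12:45, so local arrival = 5:03 PM + 12:45 = 5:48 AM on Jul 14.
Layover = 1:28 PM − 5:48 AM = 7 hours 40 minutes.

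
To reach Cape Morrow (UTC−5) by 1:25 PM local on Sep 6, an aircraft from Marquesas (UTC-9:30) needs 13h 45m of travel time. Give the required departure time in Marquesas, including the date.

7:10 PM on September 5

Target arrival in UTC: 1:25 PM + 5:00 = 6:25 PM on Sep 6.
Subtract 13 hours and 45 minutes → departure 4:40 AM UTC on Sep 6.
Marquesas is UTC−9:30: 4:40 AM − 9:30 = 7:10 PM on Sep 5.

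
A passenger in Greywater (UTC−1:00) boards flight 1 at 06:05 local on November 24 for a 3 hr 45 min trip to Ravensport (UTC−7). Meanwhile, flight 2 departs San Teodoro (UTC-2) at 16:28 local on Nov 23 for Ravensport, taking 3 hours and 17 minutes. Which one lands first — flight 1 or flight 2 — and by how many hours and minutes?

the second, by 13 hours 5 minutes

Flight 1 in UTC: 06:05 + 1:00 = 07:05 on Nov 24.
+3 hours 45 minutes → arrive 10:50 UTC on Nov 24.
Flight 2 in UTC: 16:28 + 2:00 = 18:28 on Nov 23.
+3 hours 17 minutes → arrive 21:45 UTC on Nov 23.
Flight 2 lands earlier by 13 hours 5 minutes.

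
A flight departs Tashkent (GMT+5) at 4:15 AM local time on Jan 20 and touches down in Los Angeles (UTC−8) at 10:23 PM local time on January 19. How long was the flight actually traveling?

7 hours 8 minutes

Los Angeles is 13:00 behind Tashkent.
Clock-face elapsed time (ignoring zones) is −5 hours 52 minutes.
Actual elapsed = −5 hours 52 minutes + 13:00 = 7 hours 8 minutes.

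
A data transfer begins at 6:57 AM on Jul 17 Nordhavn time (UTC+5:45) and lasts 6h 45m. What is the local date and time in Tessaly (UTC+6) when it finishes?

1:57 PM on July 17

Convert start to UTC: 6:57 AM − 5:45 = 1:12 AM UTC on Jul 17.
Add 6 hours 45 minutes duration → 7:57 AM UTC.
Tessaly is UTC+6:00, so local end time = 7:57 AM + 6:00 = 1:57 PM on Jul 17.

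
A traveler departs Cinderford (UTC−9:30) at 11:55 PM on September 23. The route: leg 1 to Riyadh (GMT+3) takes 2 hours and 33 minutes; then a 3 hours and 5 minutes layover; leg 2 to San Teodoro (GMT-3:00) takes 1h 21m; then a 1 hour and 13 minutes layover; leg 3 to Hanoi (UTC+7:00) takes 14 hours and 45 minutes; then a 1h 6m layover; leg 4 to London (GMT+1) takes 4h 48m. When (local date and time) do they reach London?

Convert departure to UTC: 11:55 PM + 9:30 = 9:25 AM UTC on Sep 24.
Add 2 hours 33 minutes leg 1 → 11:58 AM UTC.
Add 3 hours and 5 minutes layover in Riyadh → 3:03 PM UTC.
Add 1 hour 21 minutes leg 2 → 4:24 PM UTC.
Add 1 hour and 13 minutes layover in San Teodoro → 5:37 PM UTC.
Add 14 hours and 45 minutes leg 3 → 8:22 AM UTC (Sep 25).
Add 1 hour and 6 minutes layover in Hanoi → 9:28 AM UTC.
Add 4 hours and 48 minutes leg 4 → 2:16 PM UTC.
London is UTC+1:00, so local arrival = 2:16 PM + 1:00 = 3:16 PM on Sep 25.

3:16 PM on September 25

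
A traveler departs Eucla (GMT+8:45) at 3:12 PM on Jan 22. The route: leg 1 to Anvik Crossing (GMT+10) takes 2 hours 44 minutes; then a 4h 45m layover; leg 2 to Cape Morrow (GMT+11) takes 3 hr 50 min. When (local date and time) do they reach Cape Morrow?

4:46 AM on Jan 23

Convert departure to UTC: 3:12 PM − 8:45 = 6:27 AM UTC on Jan 22.
Add 2 hours 44 minutes leg 1 → 9:11 AM UTC.
Add 4 hours and 45 minutes layover in Anvik Crossing → 1:56 PM UTC.
Add 3 hours 50 minutes leg 2 → 5:46 PM UTC.
Cape Morrow is UTC+11:00, so local arrival = 5:46 PM + 11:00 = 4:46 AM on Jan 23.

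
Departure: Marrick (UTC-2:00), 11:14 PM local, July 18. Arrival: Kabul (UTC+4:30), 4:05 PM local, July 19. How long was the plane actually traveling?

Kabul is 6:30 ahead of Marrick.
Clock-face elapsed time (ignoring zones) is 16 hours 51 minutes.
Actual elapsed = 16 hours 51 minutes − 6:30 = 10 hours 21 minutes.

10 hours 21 minutes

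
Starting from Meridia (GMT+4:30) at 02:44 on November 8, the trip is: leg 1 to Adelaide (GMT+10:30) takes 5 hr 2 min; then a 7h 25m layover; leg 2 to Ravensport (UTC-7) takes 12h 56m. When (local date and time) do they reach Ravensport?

Convert departure to UTC: 02:44 − 4:30 = 22:14 UTC on Nov 7.
Add 5 hours 2 minutes leg 1 → 03:16 UTC (Nov 8).
Add 7 hours and 25 minutes layover in Adelaide → 10:41 UTC.
Add 12 hours and 56 minutes leg 2 → 23:37 UTC.
Ravensport is UTC−7:00, so local arrival = 23:37 − 7:00 = 16:37 on Nov 8.

16:37 on Nov 8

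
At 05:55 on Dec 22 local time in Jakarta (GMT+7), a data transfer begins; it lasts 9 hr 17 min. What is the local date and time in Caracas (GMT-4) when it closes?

04:12 on December 22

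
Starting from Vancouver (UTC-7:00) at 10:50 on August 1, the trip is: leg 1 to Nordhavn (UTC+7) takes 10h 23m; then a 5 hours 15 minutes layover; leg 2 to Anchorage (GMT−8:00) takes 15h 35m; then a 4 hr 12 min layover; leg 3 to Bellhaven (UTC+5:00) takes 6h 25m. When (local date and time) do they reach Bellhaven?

16:40 on August 3

Convert departure to UTC: 10:50 + 7:00 = 17:50 UTC on Aug 1.
Add 10 hours and 23 minutes leg 1 → 04:13 UTC (Aug 2).
Add 5 hours and 15 minutes layover in Nordhavn → 09:28 UTC.
Add 15 hours 35 minutes leg 2 → 01:03 UTC (Aug 3).
Add 4 hours and 12 minutes layover in Anchorage → 05:15 UTC.
Add 6 hours and 25 minutes leg 3 → 11:40 UTC.
Bellhaven is UTC+5:00, so local arrival = 11:40 + 5:00 = 16:40 on Aug 3.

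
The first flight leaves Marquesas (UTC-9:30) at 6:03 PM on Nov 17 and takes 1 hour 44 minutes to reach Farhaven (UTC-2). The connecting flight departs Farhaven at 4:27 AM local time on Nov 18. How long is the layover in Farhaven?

1 hour 10 minutes

Convert departure to UTC: 6:03 PM + 9:30 = 3:33 AM UTC on Nov 18.
Add 1 hour and 44 minutes flight time → 5:17 AM UTC.
Farhaven is UTC−2:00, so local arrival = 5:17 AM − 2:00 = 3:17 AM on Nov 18.
Layover = 4:27 AM − 3:17 AM = 1 hour 10 minutes.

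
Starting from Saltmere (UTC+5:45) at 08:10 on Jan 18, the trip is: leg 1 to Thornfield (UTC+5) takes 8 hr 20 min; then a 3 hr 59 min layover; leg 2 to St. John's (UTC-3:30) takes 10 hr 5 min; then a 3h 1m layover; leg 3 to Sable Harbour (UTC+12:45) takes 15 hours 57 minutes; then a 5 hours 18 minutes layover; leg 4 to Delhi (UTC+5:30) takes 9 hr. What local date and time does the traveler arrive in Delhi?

15:35 on Jan 20

Convert departure to UTC: 08:10 − 5:45 = 02:25 UTC on Jan 18.
Add 8 hours 20 minutes leg 1 → 10:45 UTC.
Add 3 hours and 59 minutes layover in Thornfield → 14:44 UTC.
Add 10 hours 5 minutes leg 2 → 00:49 UTC (Jan 19).
Add 3 hours and 1 minute layover in St. John's → 03:50 UTC.
Add 15 hours 57 minutes leg 3 → 19:47 UTC.
Add 5 hours and 18 minutes layover in Sable Harbour → 01:05 UTC (Jan 20).
Add 9 hours leg 4 → 10:05 UTC.
Delhi is UTC+5:30, so local arrival = 10:05 + 5:30 = 15:35 on Jan 20.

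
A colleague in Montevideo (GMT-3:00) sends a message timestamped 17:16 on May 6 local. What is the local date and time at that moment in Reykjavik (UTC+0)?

In UTC: 17:16 + 3:00 = 20:16 on May 6.
Reykjavik is UTC+0, so it is 20:16 on May 6.

20:16 on May 6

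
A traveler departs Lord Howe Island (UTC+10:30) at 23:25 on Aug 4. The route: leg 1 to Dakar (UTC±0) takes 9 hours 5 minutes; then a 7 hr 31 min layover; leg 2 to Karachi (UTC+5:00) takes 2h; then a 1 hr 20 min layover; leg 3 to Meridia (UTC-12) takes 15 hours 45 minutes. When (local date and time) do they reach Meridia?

Convert departure to UTC: 23:25 − 10:30 = 12:55 UTC on Aug 4.
Add 9 hours 5 minutes leg 1 → 22:00 UTC.
Add 7 hours 31 minutes layover in Dakar → 05:31 UTC (Aug 5).
Add 2 hours leg 2 → 07:31 UTC.
Add 1 hour 20 minutes layover in Karachi → 08:51 UTC.
Add 15 hours and 45 minutes leg 3 → 00:36 UTC (Aug 6).
Meridia is UTC−12:00, so local arrival = 00:36 − 12:00 = 12:36 on Aug 5.

12:36 on Aug 5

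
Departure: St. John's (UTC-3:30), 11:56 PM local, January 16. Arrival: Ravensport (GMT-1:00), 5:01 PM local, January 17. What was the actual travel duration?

14 hours 35 minutes

Departure in UTC: 11:56 PM + 3:30 = 3:26 AM on Jan 17.
Arrival in UTC: 5:01 PM + 1:00 = 6:01 PM on Jan 17.
Elapsed = 6:01 PM − 3:26 AM = 14 hours 35 minutes.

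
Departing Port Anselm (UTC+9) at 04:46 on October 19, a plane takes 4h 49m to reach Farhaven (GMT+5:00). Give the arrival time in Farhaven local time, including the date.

05:35 on October 19

Farhaven is 4:00 behind Port Anselm.
After 4 hours 49 minutes it is 09:35 in Port Anselm.
Shift by the zone difference: 09:35 − 4:00 = 05:35 on Oct 19 in Farhaven.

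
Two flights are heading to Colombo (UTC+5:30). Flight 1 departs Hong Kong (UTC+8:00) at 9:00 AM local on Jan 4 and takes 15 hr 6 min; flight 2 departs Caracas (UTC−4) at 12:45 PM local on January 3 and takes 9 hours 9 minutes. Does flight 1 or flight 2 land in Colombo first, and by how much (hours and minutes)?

Flight 1 in UTC: 9:00 AM − 8:00 = 1:00 AM on Jan 4.
+15 hours 6 minutes → arrive 4:06 PM UTC on Jan 4.
Flight 2 in UTC: 12:45 PM + 4:00 = 4:45 PM on Jan 3.
+9 hours 9 minutes → arrive 1:54 AM UTC on Jan 4.
Flight 2 lands earlier by 14 hours 12 minutes.

the second, by 14 hours 12 minutes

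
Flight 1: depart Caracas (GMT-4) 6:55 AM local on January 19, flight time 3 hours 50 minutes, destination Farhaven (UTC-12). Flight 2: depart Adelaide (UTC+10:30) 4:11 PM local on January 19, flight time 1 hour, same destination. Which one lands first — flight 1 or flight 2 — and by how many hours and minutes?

Flight 1 in UTC: 6:55 AM + 4:00 = 10:55 AM on Jan 19.
+3 hours 50 minutes → arrive 2:45 PM UTC on Jan 19.
Flight 2 in UTC: 4:11 PM − 10:30 = 5:41 AM on Jan 19.
+1 hour → arrive 6:41 AM UTC on Jan 19.
Flight 2 lands earlier by 8 hours 4 minutes.

the second, by 8 hours 4 minutes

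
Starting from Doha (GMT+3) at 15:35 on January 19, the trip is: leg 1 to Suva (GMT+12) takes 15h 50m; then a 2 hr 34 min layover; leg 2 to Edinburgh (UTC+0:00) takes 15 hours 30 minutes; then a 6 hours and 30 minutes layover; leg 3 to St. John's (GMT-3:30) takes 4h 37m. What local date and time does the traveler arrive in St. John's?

Convert departure to UTC: 15:35 − 3:00 = 12:35 UTC on Jan 19.
Add 15 hours and 50 minutes leg 1 → 04:25 UTC (Jan 20).
Add 2 hours 34 minutes layover in Suva → 06:59 UTC.
Add 15 hours and 30 minutes leg 2 → 22:29 UTC.
Add 6 hours 30 minutes layover in Edinburgh → 04:59 UTC (Jan 21).
Add 4 hours and 37 minutes leg 3 → 09:36 UTC.
St. John's is UTC−3:30, so local arrival = 09:36 − 3:30 = 06:06 on Jan 21.

06:06 on Jan 21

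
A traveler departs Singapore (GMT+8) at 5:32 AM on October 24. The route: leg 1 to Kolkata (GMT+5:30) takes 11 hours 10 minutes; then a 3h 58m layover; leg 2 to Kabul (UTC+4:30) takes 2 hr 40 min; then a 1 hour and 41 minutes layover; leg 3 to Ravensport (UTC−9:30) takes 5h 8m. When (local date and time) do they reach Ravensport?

12:39 PM on Oct 24

Convert departure to UTC: 5:32 AM − 8:00 = 9:32 PM UTC on Oct 23.
Add 11 hours 10 minutes leg 1 → 8:42 AM UTC (Oct 24).
Add 3 hours 58 minutes layover in Kolkata → 12:40 PM UTC.
Add 2 hours 40 minutes leg 2 → 3:20 PM UTC.
Add 1 hour and 41 minutes layover in Kabul → 5:01 PM UTC.
Add 5 hours 8 minutes leg 3 → 10:09 PM UTC.
Ravensport is UTC−9:30, so local arrival = 10:09 PM − 9:30 = 12:39 PM on Oct 24.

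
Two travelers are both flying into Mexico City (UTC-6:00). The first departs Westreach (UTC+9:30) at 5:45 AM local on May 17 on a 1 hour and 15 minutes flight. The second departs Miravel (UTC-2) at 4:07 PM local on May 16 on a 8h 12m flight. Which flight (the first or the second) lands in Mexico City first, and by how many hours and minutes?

the first, by 4 hours 49 minutes

Flight 1 in UTC: 5:45 AM − 9:30 = 8:15 PM on May 16.
+1 hour 15 minutes → arrive 9:30 PM UTC on May 16.
Flight 2 in UTC: 4:07 PM + 2:00 = 6:07 PM on May 16.
+8 hours and 12 minutes → arrive 2:19 AM UTC on May 17.
Flight 1 lands earlier by 4 hours 49 minutes.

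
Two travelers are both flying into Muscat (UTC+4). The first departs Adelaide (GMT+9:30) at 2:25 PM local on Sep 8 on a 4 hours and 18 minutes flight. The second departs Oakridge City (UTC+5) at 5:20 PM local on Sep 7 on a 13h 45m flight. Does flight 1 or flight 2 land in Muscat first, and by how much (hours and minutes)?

Flight 1 in UTC: 2:25 PM − 9:30 = 4:55 AM on Sep 8.
+4 hours and 18 minutes → arrive 9:13 AM UTC on Sep 8.
Flight 2 in UTC: 5:20 PM − 5:00 = 12:20 PM on Sep 7.
+13 hours 45 minutes → arrive 2:05 AM UTC on Sep 8.
Flight 2 lands earlier by 7 hours 8 minutes.

the second, by 7 hours 8 minutes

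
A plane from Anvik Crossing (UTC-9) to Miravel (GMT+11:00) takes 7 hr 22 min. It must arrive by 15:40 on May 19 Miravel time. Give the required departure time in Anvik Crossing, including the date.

Target arrival in UTC: 15:40 − 11:00 = 04:40 on May 19.
Subtract 7 hours 22 minutes → departure 21:18 UTC on May 18.
Anvik Crossing is UTC−9:00: 21:18 − 9:00 = 12:18 on May 18.

12:18 on May 18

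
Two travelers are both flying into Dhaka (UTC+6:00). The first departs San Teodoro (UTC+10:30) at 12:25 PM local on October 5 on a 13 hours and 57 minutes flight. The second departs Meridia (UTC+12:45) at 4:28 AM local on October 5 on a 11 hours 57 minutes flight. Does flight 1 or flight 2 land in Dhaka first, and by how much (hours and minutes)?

Flight 1 in UTC: 12:25 PM − 10:30 = 1:55 AM on Oct 5.
+13 hours and 57 minutes → arrive 3:52 PM UTC on Oct 5.
Flight 2 in UTC: 4:28 AM − 12:45 = 3:43 PM on Oct 4.
+11 hours and 57 minutes → arrive 3:40 AM UTC on Oct 5.
Flight 2 lands earlier by 12 hours 12 minutes.

the second, by 12 hours 12 minutes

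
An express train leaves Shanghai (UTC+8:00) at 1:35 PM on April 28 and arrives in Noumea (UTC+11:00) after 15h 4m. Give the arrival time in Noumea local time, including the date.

Convert departure to UTC: 1:35 PM − 8:00 = 5:35 AM UTC on Apr 28.
Add 15 hours and 4 minutes travel time → 8:39 PM UTC.
Noumea is UTC+11:00, so local arrival = 8:39 PM + 11:00 = 7:39 AM on Apr 29.

7:39 AM on April 29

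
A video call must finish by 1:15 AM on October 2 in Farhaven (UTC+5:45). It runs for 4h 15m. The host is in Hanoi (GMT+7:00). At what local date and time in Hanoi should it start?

Target end time in UTC: 1:15 AM − 5:45 = 7:30 PM on Oct 1.
Subtract 4 hours 15 minutes → start 3:15 PM UTC on Oct 1.
Hanoi is UTC+7:00: 3:15 PM + 7:00 = 10:15 PM on Oct 1.

10:15 PM on October 1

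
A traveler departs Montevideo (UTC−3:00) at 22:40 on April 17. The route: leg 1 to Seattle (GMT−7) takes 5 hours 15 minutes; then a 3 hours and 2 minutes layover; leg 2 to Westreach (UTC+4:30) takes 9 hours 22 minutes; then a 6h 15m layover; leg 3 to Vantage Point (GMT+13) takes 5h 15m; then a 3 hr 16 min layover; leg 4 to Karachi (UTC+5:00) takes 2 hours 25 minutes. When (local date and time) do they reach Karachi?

17:30 on Apr 19

Convert departure to UTC: 22:40 + 3:00 = 01:40 UTC on Apr 18.
Add 5 hours 15 minutes leg 1 → 06:55 UTC.
Add 3 hours 2 minutes layover in Seattle → 09:57 UTC.
Add 9 hours and 22 minutes leg 2 → 19:19 UTC.
Add 6 hours and 15 minutes layover in Westreach → 01:34 UTC (Apr 19).
Add 5 hours 15 minutes leg 3 → 06:49 UTC.
Add 3 hours and 16 minutes layover in Vantage Point → 10:05 UTC.
Add 2 hours 25 minutes leg 4 → 12:30 UTC.
Karachi is UTC+5:00, so local arrival = 12:30 + 5:00 = 17:30 on Apr 19.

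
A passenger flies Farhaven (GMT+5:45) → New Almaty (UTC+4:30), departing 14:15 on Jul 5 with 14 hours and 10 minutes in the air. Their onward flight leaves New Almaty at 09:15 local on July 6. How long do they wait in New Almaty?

6 hours 5 minutes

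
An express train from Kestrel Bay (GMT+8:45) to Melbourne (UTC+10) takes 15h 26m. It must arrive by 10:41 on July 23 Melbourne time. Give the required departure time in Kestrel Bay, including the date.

18:00 on July 22

Target arrival in UTC: 10:41 − 10:00 = 00:41 on Jul 23.
Subtract 15 hours 26 minutes → departure 09:15 UTC on Jul 22.
Kestrel Bay is UTC+8:45: 09:15 + 8:45 = 18:00 on Jul 22.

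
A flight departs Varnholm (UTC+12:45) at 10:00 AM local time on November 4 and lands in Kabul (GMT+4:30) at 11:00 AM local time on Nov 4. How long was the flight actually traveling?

Kabul is 8:15 behind Varnholm.
Clock-face elapsed time (ignoring zones) is 1 hour.
Actual elapsed = 1 hour + 8:15 = 9 hours 15 minutes.

9 hours 15 minutes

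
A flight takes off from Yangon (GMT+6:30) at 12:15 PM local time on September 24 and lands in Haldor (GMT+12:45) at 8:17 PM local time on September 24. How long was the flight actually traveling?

1 hour 47 minutes

Departure in UTC: 12:15 PM − 6:30 = 5:45 AM on Sep 24.
Arrival in UTC: 8:17 PM − 12:45 = 7:32 AM on Sep 24.
Elapsed = 7:32 AM − 5:45 AM = 1 hour 47 minutes.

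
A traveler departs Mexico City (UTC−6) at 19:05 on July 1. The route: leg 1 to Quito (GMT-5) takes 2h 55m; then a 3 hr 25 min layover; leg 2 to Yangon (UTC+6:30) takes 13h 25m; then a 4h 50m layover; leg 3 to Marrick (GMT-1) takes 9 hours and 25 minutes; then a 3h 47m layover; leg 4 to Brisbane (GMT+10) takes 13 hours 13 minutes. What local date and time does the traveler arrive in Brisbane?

14:05 on Jul 4

Convert departure to UTC: 19:05 + 6:00 = 01:05 UTC on Jul 2.
Add 2 hours 55 minutes leg 1 → 04:00 UTC.
Add 3 hours and 25 minutes layover in Quito → 07:25 UTC.
Add 13 hours 25 minutes leg 2 → 20:50 UTC.
Add 4 hours 50 minutes layover in Yangon → 01:40 UTC (Jul 3).
Add 9 hours and 25 minutes leg 3 → 11:05 UTC.
Add 3 hours and 47 minutes layover in Marrick → 14:52 UTC.
Add 13 hours 13 minutes leg 4 → 04:05 UTC (Jul 4).
Brisbane is UTC+10:00, so local arrival = 04:05 + 10:00 = 14:05 on Jul 4.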